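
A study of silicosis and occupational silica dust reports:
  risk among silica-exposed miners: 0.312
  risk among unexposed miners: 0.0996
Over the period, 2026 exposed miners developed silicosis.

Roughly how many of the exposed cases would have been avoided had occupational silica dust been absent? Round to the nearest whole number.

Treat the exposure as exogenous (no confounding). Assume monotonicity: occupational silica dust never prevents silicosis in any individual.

about 1379 cases

Let p₁ = 0.312, p₀ = 0.0996.
PN = (p₁ − p₀)/p₁ = (0.312 − 0.0996) / 0.312 ≈ 0.68077.
Attributable cases ≈ PN × (exposed cases) = 0.68077 × 2026 ≈ 1379.24.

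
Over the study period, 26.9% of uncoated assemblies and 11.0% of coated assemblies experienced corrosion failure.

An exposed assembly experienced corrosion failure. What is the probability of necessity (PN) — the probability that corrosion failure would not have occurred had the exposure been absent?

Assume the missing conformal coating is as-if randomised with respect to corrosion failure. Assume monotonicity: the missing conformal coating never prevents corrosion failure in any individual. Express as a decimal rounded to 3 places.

p₁ = 0.269, p₀ = 0.11.
Under exogeneity and monotonicity, PN = (p₁ − p₀) / p₁.
PN = (0.269 − 0.11) / 0.269 = 0.159 / 0.269 ≈ 0.5911

PN ≈ 0.591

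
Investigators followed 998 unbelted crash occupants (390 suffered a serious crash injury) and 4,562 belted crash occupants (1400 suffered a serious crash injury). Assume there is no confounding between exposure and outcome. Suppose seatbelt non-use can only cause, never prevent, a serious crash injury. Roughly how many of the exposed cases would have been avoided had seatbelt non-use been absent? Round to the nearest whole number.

p₁ = P(outcome | exposed) = 390/998 = 0.39078
p₀ = P(outcome | unexposed) = 1400/4562 = 0.30688
PN = (p₁ − p₀)/p₁ = (0.39078 − 0.30688) / 0.39078 ≈ 0.21469.
Attributable cases ≈ PN × (exposed cases) = 0.21469 × 390 ≈ 83.73.

about 84 cases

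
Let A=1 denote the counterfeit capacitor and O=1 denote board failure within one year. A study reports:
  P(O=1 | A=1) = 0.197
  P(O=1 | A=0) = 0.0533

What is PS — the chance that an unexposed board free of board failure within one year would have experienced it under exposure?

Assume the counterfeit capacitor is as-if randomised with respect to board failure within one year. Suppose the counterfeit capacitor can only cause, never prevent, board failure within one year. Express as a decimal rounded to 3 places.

PS ≈ 0.152

Let p₁ = 0.197, p₀ = 0.0533.
Under exogeneity and monotonicity, PS = (p₁ − p₀) / (1 − p₀).
PS = (0.197 − 0.0533) / (1 − 0.0533) = 0.1437 / 0.9467 ≈ 0.1518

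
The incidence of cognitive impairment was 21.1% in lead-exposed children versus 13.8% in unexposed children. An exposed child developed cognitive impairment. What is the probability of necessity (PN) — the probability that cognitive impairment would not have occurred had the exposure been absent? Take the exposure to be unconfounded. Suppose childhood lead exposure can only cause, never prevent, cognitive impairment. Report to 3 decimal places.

p₁ = 0.211, p₀ = 0.138.
Under exogeneity and monotonicity, PN = (p₁ − p₀) / p₁.
PN = (0.211 − 0.138) / 0.211 = 0.073 / 0.211 ≈ 0.3460

PN ≈ 0.346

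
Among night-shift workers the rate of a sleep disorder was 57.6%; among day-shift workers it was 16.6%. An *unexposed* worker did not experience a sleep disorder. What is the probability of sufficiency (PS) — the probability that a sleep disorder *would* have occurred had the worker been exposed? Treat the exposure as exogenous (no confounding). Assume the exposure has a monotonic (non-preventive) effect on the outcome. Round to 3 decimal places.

PS ≈ 0.492

p₁ = 0.576, p₀ = 0.166.
Under exogeneity and monotonicity, PS = (p₁ − p₀) / (1 − p₀).
PS = (0.576 − 0.166) / (1 − 0.166) = 0.41 / 0.834 ≈ 0.4916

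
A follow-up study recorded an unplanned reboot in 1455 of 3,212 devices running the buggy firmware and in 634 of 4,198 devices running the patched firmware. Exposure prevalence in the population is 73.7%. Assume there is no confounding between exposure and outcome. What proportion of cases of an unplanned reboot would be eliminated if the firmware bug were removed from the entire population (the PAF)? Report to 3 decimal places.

p₁ = P(outcome | exposed) = 1455/3212 = 0.45299
p₀ = P(outcome | unexposed) = 634/4198 = 0.15102
Overall risk P(Y=1) = π·p₁ + (1−π)·p₀ = 0.737×0.45299 + 0.263×0.15102 = 0.37357.
Under exogeneity, PAF = [P(Y=1) − p₀] / P(Y=1).
PAF = (0.37357 − 0.15102) / 0.37357 ≈ 0.5957

PAF ≈ 0.596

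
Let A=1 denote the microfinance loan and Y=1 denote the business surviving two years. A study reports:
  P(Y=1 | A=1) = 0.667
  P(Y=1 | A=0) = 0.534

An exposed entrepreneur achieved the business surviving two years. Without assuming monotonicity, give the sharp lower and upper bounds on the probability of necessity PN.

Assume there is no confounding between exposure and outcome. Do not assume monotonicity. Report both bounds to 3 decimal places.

0.199 ≤ PN ≤ 0.699

Let p₁ = 0.667, p₀ = 0.534.
Under exogeneity alone the bounds on PN are max{0,(p₁−p₀)/p₁} ≤ PN ≤ min{1,(1−p₀)/p₁}.
  lower = (p₁ − p₀)/p₁ = 0.133 / 0.667 ≈ 0.1994
  upper = min{1, (1 − p₀)/p₁} = 0.466 / 0.667 ≈ 0.6987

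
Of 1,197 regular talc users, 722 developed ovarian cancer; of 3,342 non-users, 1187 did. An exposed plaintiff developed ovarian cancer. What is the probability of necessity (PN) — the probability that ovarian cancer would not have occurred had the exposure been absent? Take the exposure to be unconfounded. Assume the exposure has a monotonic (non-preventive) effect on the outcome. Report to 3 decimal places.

PN ≈ 0.411

p₁ = P(outcome | exposed) = 722/1197 = 0.60317
p₀ = P(outcome | unexposed) = 1187/3342 = 0.35518
Under exogeneity and monotonicity, PN = (p₁ − p₀) / p₁.
PN = (0.60317 − 0.35518) / 0.60317 = 0.248 / 0.60317 ≈ 0.4112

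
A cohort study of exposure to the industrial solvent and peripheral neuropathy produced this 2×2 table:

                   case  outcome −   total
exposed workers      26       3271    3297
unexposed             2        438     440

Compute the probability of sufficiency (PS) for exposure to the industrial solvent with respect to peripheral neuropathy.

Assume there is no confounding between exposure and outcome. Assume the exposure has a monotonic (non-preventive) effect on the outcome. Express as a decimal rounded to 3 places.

p₁ = P(outcome | exposed) = 26/3297 = 0.007886
p₀ = P(outcome | unexposed) = 2/440 = 0.0045455
Under exogeneity and monotonicity, PS = (p₁ − p₀)/(1 − p₀).
PS = (0.007886 − 0.0045455) / 0.99545 ≈ 0.0034

PS ≈ 0.003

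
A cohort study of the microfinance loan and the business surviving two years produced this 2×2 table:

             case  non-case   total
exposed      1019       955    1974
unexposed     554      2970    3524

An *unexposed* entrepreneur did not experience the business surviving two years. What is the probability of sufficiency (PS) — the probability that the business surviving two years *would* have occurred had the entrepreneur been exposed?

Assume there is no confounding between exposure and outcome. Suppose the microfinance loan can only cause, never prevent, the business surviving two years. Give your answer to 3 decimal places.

PS ≈ 0.426

p₁ = P(outcome | exposed) = 1019/1974 = 0.51621
p₀ = P(outcome | unexposed) = 554/3524 = 0.15721
Under exogeneity and monotonicity, PS = (p₁ − p₀)/(1 − p₀).
PS = (0.51621 − 0.15721) / 0.84279 ≈ 0.4260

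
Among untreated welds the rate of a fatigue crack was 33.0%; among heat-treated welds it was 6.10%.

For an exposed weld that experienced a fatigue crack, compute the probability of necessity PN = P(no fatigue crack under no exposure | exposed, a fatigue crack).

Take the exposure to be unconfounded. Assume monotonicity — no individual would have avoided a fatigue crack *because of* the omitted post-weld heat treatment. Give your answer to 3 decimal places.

PN ≈ 0.815

p₁ = 0.33, p₀ = 0.061.
Under exogeneity and monotonicity, PN = (p₁ − p₀) / p₁.
PN = (0.33 − 0.061) / 0.33 = 0.269 / 0.33 ≈ 0.8152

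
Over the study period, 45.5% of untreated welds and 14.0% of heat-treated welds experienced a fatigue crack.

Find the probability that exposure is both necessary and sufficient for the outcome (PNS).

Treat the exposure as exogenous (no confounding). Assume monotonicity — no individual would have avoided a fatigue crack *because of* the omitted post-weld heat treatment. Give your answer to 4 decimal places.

PNS ≈ 0.3150

p₁ = 0.455, p₀ = 0.14.
Under exogeneity and monotonicity, PNS = p₁ − p₀.
PNS = 0.455 − 0.14 = 0.315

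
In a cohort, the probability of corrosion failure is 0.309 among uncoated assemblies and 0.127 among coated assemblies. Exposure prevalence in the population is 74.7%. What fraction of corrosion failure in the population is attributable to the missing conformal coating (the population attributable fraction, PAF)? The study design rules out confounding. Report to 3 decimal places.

PAF ≈ 0.517

Let p₁ = 0.309, p₀ = 0.127.
Overall risk P(Y=1) = π·p₁ + (1−π)·p₀ = 0.747×0.309 + 0.253×0.127 = 0.26295.
Under exogeneity, PAF = [P(Y=1) − p₀] / P(Y=1).
PAF = (0.26295 − 0.127) / 0.26295 ≈ 0.5170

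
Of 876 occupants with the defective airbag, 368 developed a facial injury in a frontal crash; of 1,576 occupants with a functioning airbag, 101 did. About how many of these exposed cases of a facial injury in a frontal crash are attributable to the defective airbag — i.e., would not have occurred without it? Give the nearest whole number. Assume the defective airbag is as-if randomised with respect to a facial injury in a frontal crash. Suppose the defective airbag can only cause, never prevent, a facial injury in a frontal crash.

p₁ = P(outcome | exposed) = 368/876 = 0.42009
p₀ = P(outcome | unexposed) = 101/1576 = 0.064086
PN = (p₁ − p₀)/p₁ = (0.42009 − 0.064086) / 0.42009 ≈ 0.84745.
Attributable cases ≈ PN × (exposed cases) = 0.84745 × 368 ≈ 311.86.

about 312 cases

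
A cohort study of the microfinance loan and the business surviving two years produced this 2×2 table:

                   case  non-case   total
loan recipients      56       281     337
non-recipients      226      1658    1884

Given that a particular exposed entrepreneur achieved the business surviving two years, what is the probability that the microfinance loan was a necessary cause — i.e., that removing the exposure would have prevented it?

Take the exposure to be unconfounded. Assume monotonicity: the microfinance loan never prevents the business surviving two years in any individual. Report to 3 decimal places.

p₁ = P(outcome | exposed) = 56/337 = 0.16617
p₀ = P(outcome | unexposed) = 226/1884 = 0.11996
Under exogeneity and monotonicity, PN = (p₁ − p₀)/p₁.
PN = (0.16617 − 0.11996) / 0.16617 ≈ 0.2781

PN ≈ 0.278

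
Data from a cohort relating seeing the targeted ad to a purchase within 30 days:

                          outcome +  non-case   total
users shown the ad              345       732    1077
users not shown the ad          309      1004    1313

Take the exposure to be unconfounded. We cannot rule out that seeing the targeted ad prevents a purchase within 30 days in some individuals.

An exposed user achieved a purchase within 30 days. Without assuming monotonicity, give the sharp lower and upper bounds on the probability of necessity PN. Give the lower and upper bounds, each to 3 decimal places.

0.265 ≤ PN ≤ 1.000

p₁ = P(outcome | exposed) = 345/1077 = 0.32033
p₀ = P(outcome | unexposed) = 309/1313 = 0.23534
Under exogeneity alone the bounds on PN are max{0,(p₁−p₀)/p₁} ≤ PN ≤ min{1,(1−p₀)/p₁}.
  lower = (p₁ − p₀)/p₁ = 0.084995 / 0.32033 ≈ 0.2653
  upper = min{1, (1 − p₀)/p₁} = 0.76466 / 0.32033 ≈ 2.3871 → capped at 1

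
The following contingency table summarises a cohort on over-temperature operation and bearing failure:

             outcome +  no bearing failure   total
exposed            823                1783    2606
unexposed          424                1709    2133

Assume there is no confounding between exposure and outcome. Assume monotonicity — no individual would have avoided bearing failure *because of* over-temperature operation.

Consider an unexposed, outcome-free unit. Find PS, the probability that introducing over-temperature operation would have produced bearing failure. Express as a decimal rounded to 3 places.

p₁ = P(outcome | exposed) = 823/2606 = 0.31581
p₀ = P(outcome | unexposed) = 424/2133 = 0.19878
Under exogeneity and monotonicity, PS = (p₁ − p₀)/(1 − p₀).
PS = (0.31581 − 0.19878) / 0.80122 ≈ 0.1461

PS ≈ 0.146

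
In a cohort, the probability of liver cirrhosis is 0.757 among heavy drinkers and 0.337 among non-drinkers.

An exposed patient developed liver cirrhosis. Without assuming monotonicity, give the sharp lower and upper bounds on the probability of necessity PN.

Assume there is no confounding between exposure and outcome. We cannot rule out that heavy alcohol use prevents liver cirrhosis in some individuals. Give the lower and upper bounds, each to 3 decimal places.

Let p₁ = 0.757, p₀ = 0.337.
Under exogeneity alone the bounds on PN are max{0,(p₁−p₀)/p₁} ≤ PN ≤ min{1,(1−p₀)/p₁}.
  lower = (p₁ − p₀)/p₁ = 0.42 / 0.757 ≈ 0.5548
  upper = min{1, (1 − p₀)/p₁} = 0.663 / 0.757 ≈ 0.8758

0.555 ≤ PN ≤ 0.876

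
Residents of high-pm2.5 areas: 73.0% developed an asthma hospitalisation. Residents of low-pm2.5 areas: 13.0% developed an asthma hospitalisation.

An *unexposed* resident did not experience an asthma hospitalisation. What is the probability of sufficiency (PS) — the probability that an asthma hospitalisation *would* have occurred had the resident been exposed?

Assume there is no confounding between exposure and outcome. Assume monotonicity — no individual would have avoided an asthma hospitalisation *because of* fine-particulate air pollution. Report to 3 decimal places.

p₁ = 0.73, p₀ = 0.13.
Under exogeneity and monotonicity, PS = (p₁ − p₀) / (1 − p₀).
PS = (0.73 − 0.13) / (1 − 0.13) = 0.6 / 0.87 ≈ 0.6897

PS ≈ 0.690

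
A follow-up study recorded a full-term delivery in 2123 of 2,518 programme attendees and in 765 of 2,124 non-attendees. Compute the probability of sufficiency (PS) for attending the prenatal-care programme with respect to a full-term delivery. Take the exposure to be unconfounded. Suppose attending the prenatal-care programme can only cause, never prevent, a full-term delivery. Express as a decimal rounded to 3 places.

PS ≈ 0.755

p₁ = P(outcome | exposed) = 2123/2518 = 0.84313
p₀ = P(outcome | unexposed) = 765/2124 = 0.36017
Under exogeneity and monotonicity, PS = (p₁ − p₀) / (1 − p₀).
PS = (0.84313 − 0.36017) / (1 − 0.36017) = 0.48296 / 0.63983 ≈ 0.7548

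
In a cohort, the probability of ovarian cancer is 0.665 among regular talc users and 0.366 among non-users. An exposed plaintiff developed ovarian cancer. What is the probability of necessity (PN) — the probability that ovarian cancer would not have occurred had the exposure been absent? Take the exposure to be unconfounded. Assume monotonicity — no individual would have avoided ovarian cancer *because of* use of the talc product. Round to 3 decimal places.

PN ≈ 0.450

Let p₁ = 0.665, p₀ = 0.366.
Under exogeneity and monotonicity, PN = (p₁ − p₀) / p₁.
PN = (0.665 − 0.366) / 0.665 = 0.299 / 0.665 ≈ 0.4496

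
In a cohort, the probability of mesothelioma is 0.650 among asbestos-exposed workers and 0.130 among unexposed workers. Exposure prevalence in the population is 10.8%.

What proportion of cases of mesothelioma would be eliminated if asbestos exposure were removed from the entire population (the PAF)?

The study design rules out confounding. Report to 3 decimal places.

Let p₁ = 0.65, p₀ = 0.13.
Overall risk P(Y=1) = π·p₁ + (1−π)·p₀ = 0.108×0.65 + 0.892×0.13 = 0.18616.
Under exogeneity, PAF = [P(Y=1) − p₀] / P(Y=1).
PAF = (0.18616 − 0.13) / 0.18616 ≈ 0.3017

PAF ≈ 0.302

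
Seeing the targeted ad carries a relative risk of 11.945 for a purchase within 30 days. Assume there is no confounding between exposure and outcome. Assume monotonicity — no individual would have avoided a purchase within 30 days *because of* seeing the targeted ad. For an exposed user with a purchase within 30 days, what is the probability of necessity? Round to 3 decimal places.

PN ≈ 0.916

Under exogeneity and monotonicity, PN = (RR − 1) / RR = 1 − 1/RR.
PN = (11.945 − 1) / 11.945 = 10.95 / 11.945 ≈ 0.9163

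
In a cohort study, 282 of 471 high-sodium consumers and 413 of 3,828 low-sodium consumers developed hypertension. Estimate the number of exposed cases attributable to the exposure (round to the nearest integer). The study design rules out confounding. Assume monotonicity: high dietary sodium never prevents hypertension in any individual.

about 231 cases

p₁ = P(outcome | exposed) = 282/471 = 0.59873
p₀ = P(outcome | unexposed) = 413/3828 = 0.10789
PN = (p₁ − p₀)/p₁ = (0.59873 − 0.10789) / 0.59873 ≈ 0.81980.
Attributable cases ≈ PN × (exposed cases) = 0.81980 × 282 ≈ 231.18.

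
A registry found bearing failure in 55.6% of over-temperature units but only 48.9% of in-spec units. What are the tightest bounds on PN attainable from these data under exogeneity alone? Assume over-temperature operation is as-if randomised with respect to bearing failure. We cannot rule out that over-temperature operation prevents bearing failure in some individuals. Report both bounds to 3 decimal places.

p₁ = 0.556, p₀ = 0.489.
Under exogeneity alone the bounds on PN are max{0,(p₁−p₀)/p₁} ≤ PN ≤ min{1,(1−p₀)/p₁}.
  lower = (p₁ − p₀)/p₁ = 0.067 / 0.556 ≈ 0.1205
  upper = min{1, (1 − p₀)/p₁} = 0.511 / 0.556 ≈ 0.9191

0.121 ≤ PN ≤ 0.919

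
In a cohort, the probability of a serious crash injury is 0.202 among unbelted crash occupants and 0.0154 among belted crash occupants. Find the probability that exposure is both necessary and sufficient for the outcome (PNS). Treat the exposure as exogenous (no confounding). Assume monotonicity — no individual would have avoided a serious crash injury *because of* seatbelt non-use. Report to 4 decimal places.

Let p₁ = 0.202, p₀ = 0.0154.
Under exogeneity and monotonicity, PNS = p₁ − p₀.
PNS = 0.202 − 0.0154 = 0.1866

PNS ≈ 0.1866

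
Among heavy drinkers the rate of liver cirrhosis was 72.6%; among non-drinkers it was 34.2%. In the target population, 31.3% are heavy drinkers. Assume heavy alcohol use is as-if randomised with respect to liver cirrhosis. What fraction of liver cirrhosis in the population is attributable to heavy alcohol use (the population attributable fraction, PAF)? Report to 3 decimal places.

p₁ = 0.726, p₀ = 0.342.
Overall risk P(Y=1) = π·p₁ + (1−π)·p₀ = 0.313×0.726 + 0.687×0.342 = 0.46219.
Under exogeneity, PAF = [P(Y=1) − p₀] / P(Y=1).
PAF = (0.46219 − 0.342) / 0.46219 ≈ 0.2600

PAF ≈ 0.260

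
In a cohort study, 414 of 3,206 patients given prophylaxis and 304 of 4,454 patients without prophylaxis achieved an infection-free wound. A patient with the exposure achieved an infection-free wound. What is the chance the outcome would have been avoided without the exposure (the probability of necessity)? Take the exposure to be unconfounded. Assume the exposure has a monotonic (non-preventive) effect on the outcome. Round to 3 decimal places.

p₁ = P(outcome | exposed) = 414/3206 = 0.12913
p₀ = P(outcome | unexposed) = 304/4454 = 0.068253
Under exogeneity and monotonicity, PN = (p₁ − p₀) / p₁.
PN = (0.12913 − 0.068253) / 0.12913 = 0.06088 / 0.12913 ≈ 0.4714

PN ≈ 0.471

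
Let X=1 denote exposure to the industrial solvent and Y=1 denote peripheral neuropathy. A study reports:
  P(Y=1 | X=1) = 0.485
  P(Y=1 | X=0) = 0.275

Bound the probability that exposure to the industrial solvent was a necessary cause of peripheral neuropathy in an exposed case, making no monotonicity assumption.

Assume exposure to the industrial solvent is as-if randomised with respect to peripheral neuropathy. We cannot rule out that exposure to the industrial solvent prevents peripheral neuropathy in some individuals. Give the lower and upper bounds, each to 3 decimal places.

Let p₁ = 0.485, p₀ = 0.275.
Under exogeneity alone the bounds on PN are max{0,(p₁−p₀)/p₁} ≤ PN ≤ min{1,(1−p₀)/p₁}.
  lower = (p₁ − p₀)/p₁ = 0.21 / 0.485 ≈ 0.4330
  upper = min{1, (1 − p₀)/p₁} = 0.725 / 0.485 ≈ 1.4948 → capped at 1

0.433 ≤ PN ≤ 1.000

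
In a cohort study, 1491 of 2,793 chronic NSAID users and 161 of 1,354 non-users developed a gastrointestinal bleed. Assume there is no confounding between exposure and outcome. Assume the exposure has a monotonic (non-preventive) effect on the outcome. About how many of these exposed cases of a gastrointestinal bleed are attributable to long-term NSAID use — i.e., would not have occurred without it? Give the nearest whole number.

about 1159 cases

p₁ = P(outcome | exposed) = 1491/2793 = 0.53383
p₀ = P(outcome | unexposed) = 161/1354 = 0.11891
PN = (p₁ − p₀)/p₁ = (0.53383 − 0.11891) / 0.53383 ≈ 0.77726.
Attributable cases ≈ PN × (exposed cases) = 0.77726 × 1491 ≈ 1158.89.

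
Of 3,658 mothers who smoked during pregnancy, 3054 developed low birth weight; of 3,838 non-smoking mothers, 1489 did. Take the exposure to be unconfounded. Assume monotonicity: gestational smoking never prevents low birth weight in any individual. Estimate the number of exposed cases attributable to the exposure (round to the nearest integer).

about 1635 cases

p₁ = P(outcome | exposed) = 3054/3658 = 0.83488
p₀ = P(outcome | unexposed) = 1489/3838 = 0.38796
PN = (p₁ − p₀)/p₁ = (0.83488 − 0.38796) / 0.83488 ≈ 0.53531.
Attributable cases ≈ PN × (exposed cases) = 0.53531 × 3054 ≈ 1634.83.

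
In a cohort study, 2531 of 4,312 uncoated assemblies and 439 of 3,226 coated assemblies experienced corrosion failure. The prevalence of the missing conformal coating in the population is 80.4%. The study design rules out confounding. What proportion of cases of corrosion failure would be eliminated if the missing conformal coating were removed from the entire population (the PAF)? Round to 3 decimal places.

p₁ = P(outcome | exposed) = 2531/4312 = 0.58697
p₀ = P(outcome | unexposed) = 439/3226 = 0.13608
Overall risk P(Y=1) = π·p₁ + (1−π)·p₀ = 0.804×0.58697 + 0.196×0.13608 = 0.49859.
Under exogeneity, PAF = [P(Y=1) − p₀] / P(Y=1).
PAF = (0.49859 − 0.13608) / 0.49859 ≈ 0.7271

PAF ≈ 0.727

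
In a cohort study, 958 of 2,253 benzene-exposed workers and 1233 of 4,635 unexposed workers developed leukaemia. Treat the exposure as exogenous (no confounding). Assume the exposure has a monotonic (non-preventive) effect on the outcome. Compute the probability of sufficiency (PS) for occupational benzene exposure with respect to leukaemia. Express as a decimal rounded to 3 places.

PS ≈ 0.217

p₁ = P(outcome | exposed) = 958/2253 = 0.42521
p₀ = P(outcome | unexposed) = 1233/4635 = 0.26602
Under exogeneity and monotonicity, PS = (p₁ − p₀) / (1 − p₀).
PS = (0.42521 − 0.26602) / (1 − 0.26602) = 0.15919 / 0.73398 ≈ 0.2169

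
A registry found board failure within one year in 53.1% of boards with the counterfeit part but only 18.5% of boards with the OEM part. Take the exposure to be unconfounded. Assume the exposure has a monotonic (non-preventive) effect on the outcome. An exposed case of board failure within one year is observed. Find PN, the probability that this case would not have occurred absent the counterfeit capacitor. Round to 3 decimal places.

p₁ = 0.531, p₀ = 0.185.
Under exogeneity and monotonicity, PN = (p₁ − p₀) / p₁.
PN = (0.531 − 0.185) / 0.531 = 0.346 / 0.531 ≈ 0.6516

PN ≈ 0.652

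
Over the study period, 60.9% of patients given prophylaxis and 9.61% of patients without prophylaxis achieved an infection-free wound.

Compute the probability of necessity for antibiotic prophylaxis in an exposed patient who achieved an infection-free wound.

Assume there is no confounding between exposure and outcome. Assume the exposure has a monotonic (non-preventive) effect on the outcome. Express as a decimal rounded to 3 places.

PN ≈ 0.842

p₁ = 0.609, p₀ = 0.0961.
Under exogeneity and monotonicity, PN = (p₁ − p₀) / p₁.
PN = (0.609 − 0.0961) / 0.609 = 0.5129 / 0.609 ≈ 0.8422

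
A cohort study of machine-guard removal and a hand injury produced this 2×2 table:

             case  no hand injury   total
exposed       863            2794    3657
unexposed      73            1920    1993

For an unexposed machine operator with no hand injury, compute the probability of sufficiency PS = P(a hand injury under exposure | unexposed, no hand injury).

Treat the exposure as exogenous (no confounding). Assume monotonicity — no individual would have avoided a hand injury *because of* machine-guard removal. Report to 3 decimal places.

p₁ = P(outcome | exposed) = 863/3657 = 0.23599
p₀ = P(outcome | unexposed) = 73/1993 = 0.036628
Under exogeneity and monotonicity, PS = (p₁ − p₀) / (1 − p₀).
PS = (0.23599 − 0.036628) / (1 − 0.036628) = 0.19936 / 0.96337 ≈ 0.2069

PS ≈ 0.207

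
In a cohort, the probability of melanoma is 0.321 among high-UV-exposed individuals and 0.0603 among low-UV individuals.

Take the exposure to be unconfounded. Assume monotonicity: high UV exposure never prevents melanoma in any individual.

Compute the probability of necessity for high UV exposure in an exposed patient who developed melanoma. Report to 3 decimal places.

Let p₁ = 0.321, p₀ = 0.0603.
Under exogeneity and monotonicity, PN = (p₁ − p₀) / p₁.
PN = (0.321 − 0.0603) / 0.321 = 0.2607 / 0.321 ≈ 0.8121

PN ≈ 0.812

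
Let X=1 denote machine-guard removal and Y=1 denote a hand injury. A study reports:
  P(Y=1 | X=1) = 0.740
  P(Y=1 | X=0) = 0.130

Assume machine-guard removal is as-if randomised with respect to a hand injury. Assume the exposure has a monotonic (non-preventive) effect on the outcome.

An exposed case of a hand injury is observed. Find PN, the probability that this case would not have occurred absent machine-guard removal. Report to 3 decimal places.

Let p₁ = 0.74, p₀ = 0.13.
Under exogeneity and monotonicity, PN = (p₁ − p₀) / p₁.
PN = (0.74 − 0.13) / 0.74 = 0.61 / 0.74 ≈ 0.8243

PN ≈ 0.824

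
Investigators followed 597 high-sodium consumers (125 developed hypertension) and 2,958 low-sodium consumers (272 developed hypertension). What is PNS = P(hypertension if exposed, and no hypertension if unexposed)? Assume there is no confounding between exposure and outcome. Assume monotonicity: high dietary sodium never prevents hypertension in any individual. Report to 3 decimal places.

PNS ≈ 0.117

p₁ = P(outcome | exposed) = 125/597 = 0.20938
p₀ = P(outcome | unexposed) = 272/2958 = 0.091954
Under exogeneity and monotonicity, PNS = p₁ − p₀.
PNS = 0.20938 − 0.091954 = 0.11743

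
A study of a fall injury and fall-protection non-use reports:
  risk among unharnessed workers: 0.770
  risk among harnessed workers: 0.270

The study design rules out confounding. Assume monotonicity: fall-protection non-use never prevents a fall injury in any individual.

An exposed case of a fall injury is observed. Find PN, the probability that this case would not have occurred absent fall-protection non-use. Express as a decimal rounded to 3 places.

Let p₁ = 0.77, p₀ = 0.27.
Under exogeneity and monotonicity, PN = (p₁ − p₀) / p₁.
PN = (0.77 − 0.27) / 0.77 = 0.5 / 0.77 ≈ 0.6494

PN ≈ 0.649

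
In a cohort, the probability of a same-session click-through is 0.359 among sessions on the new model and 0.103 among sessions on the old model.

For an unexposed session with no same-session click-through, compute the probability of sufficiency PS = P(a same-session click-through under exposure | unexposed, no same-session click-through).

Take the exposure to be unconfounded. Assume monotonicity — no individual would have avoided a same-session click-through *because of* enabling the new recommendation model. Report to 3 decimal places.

Let p₁ = 0.359, p₀ = 0.103.
Under exogeneity and monotonicity, PS = (p₁ − p₀) / (1 − p₀).
PS = (0.359 − 0.103) / (1 − 0.103) = 0.256 / 0.897 ≈ 0.2854

PS ≈ 0.285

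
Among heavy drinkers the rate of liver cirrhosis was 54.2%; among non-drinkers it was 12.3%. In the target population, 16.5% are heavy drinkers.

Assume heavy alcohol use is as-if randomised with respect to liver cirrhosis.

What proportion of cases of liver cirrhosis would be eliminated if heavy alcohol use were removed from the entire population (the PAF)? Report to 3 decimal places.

p₁ = 0.542, p₀ = 0.123.
Overall risk P(Y=1) = π·p₁ + (1−π)·p₀ = 0.165×0.542 + 0.835×0.123 = 0.19214.
Under exogeneity, PAF = [P(Y=1) − p₀] / P(Y=1).
PAF = (0.19214 − 0.123) / 0.19214 ≈ 0.3598

PAF ≈ 0.360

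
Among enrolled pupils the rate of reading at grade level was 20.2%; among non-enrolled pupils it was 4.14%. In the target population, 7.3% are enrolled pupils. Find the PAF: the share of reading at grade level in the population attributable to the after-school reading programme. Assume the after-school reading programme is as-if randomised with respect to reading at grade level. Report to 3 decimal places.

p₁ = 0.202, p₀ = 0.0414.
Overall risk P(Y=1) = π·p₁ + (1−π)·p₀ = 0.073×0.202 + 0.927×0.0414 = 0.053124.
Under exogeneity, PAF = [P(Y=1) − p₀] / P(Y=1).
PAF = (0.053124 − 0.0414) / 0.053124 ≈ 0.2207

PAF ≈ 0.221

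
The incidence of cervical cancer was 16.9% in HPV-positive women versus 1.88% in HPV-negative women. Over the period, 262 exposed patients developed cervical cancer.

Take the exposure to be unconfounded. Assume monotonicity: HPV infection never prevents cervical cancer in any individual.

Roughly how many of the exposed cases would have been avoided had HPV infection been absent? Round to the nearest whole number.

p₁ = 0.169, p₀ = 0.0188.
PN = (p₁ − p₀)/p₁ = (0.169 − 0.0188) / 0.169 ≈ 0.88876.
Attributable cases ≈ PN × (exposed cases) = 0.88876 × 262 ≈ 232.85.

about 233 cases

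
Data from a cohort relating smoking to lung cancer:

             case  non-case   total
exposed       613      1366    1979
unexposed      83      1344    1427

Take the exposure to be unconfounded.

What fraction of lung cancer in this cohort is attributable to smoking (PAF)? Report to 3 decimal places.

PAF ≈ 0.715

p₁ = P(outcome | exposed) = 613/1979 = 0.30975
p₀ = P(outcome | unexposed) = 83/1427 = 0.058164
Exposure prevalence π = 1979/3406 = 0.58103; overall risk P(Y=1) = 0.20435.
Under exogeneity, PAF = [P(Y=1) − p₀]/P(Y=1).
PAF = (0.20435 − 0.058164) / 0.20435 ≈ 0.7154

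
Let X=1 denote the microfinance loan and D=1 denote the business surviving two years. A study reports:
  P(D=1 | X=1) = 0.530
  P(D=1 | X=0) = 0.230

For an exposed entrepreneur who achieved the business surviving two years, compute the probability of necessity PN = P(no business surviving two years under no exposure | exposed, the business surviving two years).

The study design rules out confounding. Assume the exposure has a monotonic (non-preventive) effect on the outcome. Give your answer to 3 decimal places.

Let p₁ = 0.53, p₀ = 0.23.
Under exogeneity and monotonicity, PN = (p₁ − p₀) / p₁.
PN = (0.53 − 0.23) / 0.53 = 0.3 / 0.53 ≈ 0.5660

PN ≈ 0.566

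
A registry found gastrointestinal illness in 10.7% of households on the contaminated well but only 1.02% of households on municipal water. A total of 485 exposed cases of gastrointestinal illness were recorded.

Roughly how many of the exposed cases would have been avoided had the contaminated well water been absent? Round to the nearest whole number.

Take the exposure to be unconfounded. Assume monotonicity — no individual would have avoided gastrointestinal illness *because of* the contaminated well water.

p₁ = 0.107, p₀ = 0.0102.
PN = (p₁ − p₀)/p₁ = (0.107 − 0.0102) / 0.107 ≈ 0.90467.
Attributable cases ≈ PN × (exposed cases) = 0.90467 × 485 ≈ 438.77.

about 439 cases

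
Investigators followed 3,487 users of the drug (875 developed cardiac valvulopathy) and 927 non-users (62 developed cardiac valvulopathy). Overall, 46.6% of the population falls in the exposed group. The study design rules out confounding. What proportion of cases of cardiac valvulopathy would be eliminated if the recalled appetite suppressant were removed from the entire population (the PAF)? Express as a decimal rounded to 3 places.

PAF ≈ 0.562

p₁ = P(outcome | exposed) = 875/3487 = 0.25093
p₀ = P(outcome | unexposed) = 62/927 = 0.066882
Overall risk P(Y=1) = π·p₁ + (1−π)·p₀ = 0.466×0.25093 + 0.534×0.066882 = 0.15265.
Under exogeneity, PAF = [P(Y=1) − p₀] / P(Y=1).
PAF = (0.15265 − 0.066882) / 0.15265 ≈ 0.5619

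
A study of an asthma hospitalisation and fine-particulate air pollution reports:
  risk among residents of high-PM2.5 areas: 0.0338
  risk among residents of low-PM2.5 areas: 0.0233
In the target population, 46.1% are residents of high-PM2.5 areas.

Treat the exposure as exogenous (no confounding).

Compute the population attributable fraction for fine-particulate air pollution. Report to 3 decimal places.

Let p₁ = 0.0338, p₀ = 0.0233.
Overall risk P(Y=1) = π·p₁ + (1−π)·p₀ = 0.461×0.0338 + 0.539×0.0233 = 0.02814.
Under exogeneity, PAF = [P(Y=1) − p₀] / P(Y=1).
PAF = (0.02814 − 0.0233) / 0.02814 ≈ 0.1720

PAF ≈ 0.172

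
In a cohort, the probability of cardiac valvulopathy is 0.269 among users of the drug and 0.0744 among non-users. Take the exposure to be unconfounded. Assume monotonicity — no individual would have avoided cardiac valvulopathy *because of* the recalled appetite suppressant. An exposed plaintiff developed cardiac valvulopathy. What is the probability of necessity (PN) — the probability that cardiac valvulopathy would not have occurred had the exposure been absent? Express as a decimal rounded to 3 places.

Let p₁ = 0.269, p₀ = 0.0744.
Under exogeneity and monotonicity, PN = (p₁ − p₀) / p₁.
PN = (0.269 − 0.0744) / 0.269 = 0.1946 / 0.269 ≈ 0.7234

PN ≈ 0.723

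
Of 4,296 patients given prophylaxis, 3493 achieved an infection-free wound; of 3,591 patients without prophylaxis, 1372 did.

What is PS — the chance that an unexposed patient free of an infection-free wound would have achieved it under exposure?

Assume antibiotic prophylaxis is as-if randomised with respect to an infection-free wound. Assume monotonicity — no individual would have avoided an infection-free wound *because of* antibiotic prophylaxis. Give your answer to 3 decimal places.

PS ≈ 0.698

p₁ = P(outcome | exposed) = 3493/4296 = 0.81308
p₀ = P(outcome | unexposed) = 1372/3591 = 0.38207
Under exogeneity and monotonicity, PS = (p₁ − p₀) / (1 − p₀).
PS = (0.81308 − 0.38207) / (1 − 0.38207) = 0.43102 / 0.61793 ≈ 0.6975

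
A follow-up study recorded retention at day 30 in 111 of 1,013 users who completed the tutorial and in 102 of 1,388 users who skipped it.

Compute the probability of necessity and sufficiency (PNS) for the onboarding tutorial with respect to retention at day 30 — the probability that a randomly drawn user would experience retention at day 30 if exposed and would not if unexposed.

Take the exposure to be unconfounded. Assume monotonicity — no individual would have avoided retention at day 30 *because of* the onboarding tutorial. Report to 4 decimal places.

PNS ≈ 0.0361

p₁ = P(outcome | exposed) = 111/1013 = 0.10958
p₀ = P(outcome | unexposed) = 102/1388 = 0.073487
Under exogeneity and monotonicity, PNS = p₁ − p₀.
PNS = 0.10958 − 0.073487 = 0.036088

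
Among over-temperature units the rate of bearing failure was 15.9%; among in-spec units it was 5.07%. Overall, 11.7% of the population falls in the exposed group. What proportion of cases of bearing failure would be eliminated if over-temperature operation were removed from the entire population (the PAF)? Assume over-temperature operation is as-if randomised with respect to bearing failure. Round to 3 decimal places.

p₁ = 0.159, p₀ = 0.0507.
Overall risk P(Y=1) = π·p₁ + (1−π)·p₀ = 0.117×0.159 + 0.883×0.0507 = 0.063371.
Under exogeneity, PAF = [P(Y=1) − p₀] / P(Y=1).
PAF = (0.063371 − 0.0507) / 0.063371 ≈ 0.2000

PAF ≈ 0.200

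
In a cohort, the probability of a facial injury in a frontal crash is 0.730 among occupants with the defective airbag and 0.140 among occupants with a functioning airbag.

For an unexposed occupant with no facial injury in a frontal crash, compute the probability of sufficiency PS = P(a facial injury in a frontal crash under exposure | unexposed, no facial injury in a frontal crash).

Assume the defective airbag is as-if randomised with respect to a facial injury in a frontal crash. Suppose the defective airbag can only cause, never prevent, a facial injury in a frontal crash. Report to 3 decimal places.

Let p₁ = 0.73, p₀ = 0.14.
Under exogeneity and monotonicity, PS = (p₁ − p₀) / (1 − p₀).
PS = (0.73 − 0.14) / (1 − 0.14) = 0.59 / 0.86 ≈ 0.6860

PS ≈ 0.686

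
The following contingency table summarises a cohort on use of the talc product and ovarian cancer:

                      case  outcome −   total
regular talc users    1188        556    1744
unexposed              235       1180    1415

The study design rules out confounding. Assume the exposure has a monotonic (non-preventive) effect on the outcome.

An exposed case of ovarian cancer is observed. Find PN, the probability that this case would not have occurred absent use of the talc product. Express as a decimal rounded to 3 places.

PN ≈ 0.756

p₁ = P(outcome | exposed) = 1188/1744 = 0.68119
p₀ = P(outcome | unexposed) = 235/1415 = 0.16608
Under exogeneity and monotonicity, PN = (p₁ − p₀)/p₁.
PN = (0.68119 − 0.16608) / 0.68119 ≈ 0.7562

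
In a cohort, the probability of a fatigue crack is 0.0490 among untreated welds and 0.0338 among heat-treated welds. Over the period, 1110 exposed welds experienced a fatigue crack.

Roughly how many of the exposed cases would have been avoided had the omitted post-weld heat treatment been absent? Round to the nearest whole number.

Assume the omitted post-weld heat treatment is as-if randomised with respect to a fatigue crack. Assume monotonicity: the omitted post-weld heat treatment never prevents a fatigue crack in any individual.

Let p₁ = 0.049, p₀ = 0.0338.
PN = (p₁ − p₀)/p₁ = (0.049 − 0.0338) / 0.049 ≈ 0.31020.
Attributable cases ≈ PN × (exposed cases) = 0.31020 × 1110 ≈ 344.33.

about 344 cases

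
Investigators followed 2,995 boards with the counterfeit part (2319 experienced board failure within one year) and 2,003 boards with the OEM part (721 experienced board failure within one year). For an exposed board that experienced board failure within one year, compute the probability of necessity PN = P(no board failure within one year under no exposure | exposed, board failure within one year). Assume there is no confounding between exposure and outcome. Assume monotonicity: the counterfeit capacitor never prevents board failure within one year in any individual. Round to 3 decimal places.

PN ≈ 0.535

p₁ = P(outcome | exposed) = 2319/2995 = 0.77429
p₀ = P(outcome | unexposed) = 721/2003 = 0.35996
Under exogeneity and monotonicity, PN = (p₁ − p₀) / p₁.
PN = (0.77429 − 0.35996) / 0.77429 = 0.41433 / 0.77429 ≈ 0.5351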